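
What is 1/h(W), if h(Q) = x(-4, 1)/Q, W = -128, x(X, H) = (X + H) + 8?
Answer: -128/5 ≈ -25.600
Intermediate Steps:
x(X, H) = 8 + H + X (x(X, H) = (H + X) + 8 = 8 + H + X)
h(Q) = 5/Q (h(Q) = (8 + 1 - 4)/Q = 5/Q)
1/h(W) = 1/(5/(-128)) = 1/(5*(-1/128)) = 1/(-5/128) = -128/5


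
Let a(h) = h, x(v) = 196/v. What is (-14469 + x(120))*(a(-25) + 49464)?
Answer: -21457564219/30 ≈ -7.1525e+8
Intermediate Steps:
(-14469 + x(120))*(a(-25) + 49464) = (-14469 + 196/120)*(-25 + 49464) = (-14469 + 196*(1/120))*49439 = (-14469 + 49/30)*49439 = -434021/30*49439 = -21457564219/30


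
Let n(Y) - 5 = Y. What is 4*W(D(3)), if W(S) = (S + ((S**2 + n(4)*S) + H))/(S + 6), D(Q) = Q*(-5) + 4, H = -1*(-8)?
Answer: -76/5 ≈ -15.200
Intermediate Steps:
n(Y) = 5 + Y
H = 8
D(Q) = 4 - 5*Q (D(Q) = -5*Q + 4 = 4 - 5*Q)
W(S) = (8 + S**2 + 10*S)/(6 + S) (W(S) = (S + ((S**2 + (5 + 4)*S) + 8))/(S + 6) = (S + ((S**2 + 9*S) + 8))/(6 + S) = (S + (8 + S**2 + 9*S))/(6 + S) = (8 + S**2 + 10*S)/(6 + S))
4*W(D(3)) = 4*((8 + (4 - 5*3)**2 + 10*(4 - 5*3))/(6 + (4 - 5*3))) = 4*((8 + (4 - 15)**2 + 10*(4 - 15))/(6 + (4 - 15))) = 4*((8 + (-11)**2 + 10*(-11))/(6 - 11)) = 4*((8 + 121 - 110)/(-5)) = 4*(-1/5*19) = 4*(-19/5) = -76/5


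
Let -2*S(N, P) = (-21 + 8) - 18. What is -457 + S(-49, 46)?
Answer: -883/2 ≈ -441.50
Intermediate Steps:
S(N, P) = 31/2 (S(N, P) = -((-21 + 8) - 18)/2 = -(-13 - 18)/2 = -½*(-31) = 31/2)
-457 + S(-49, 46) = -457 + 31/2 = -883/2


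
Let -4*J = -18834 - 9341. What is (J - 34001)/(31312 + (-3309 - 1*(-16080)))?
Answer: -107829/176332 ≈ -0.61151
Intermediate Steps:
J = 28175/4 (J = -(-18834 - 9341)/4 = -¼*(-28175) = 28175/4 ≈ 7043.8)
(J - 34001)/(31312 + (-3309 - 1*(-16080))) = (28175/4 - 34001)/(31312 + (-3309 - 1*(-16080))) = -107829/(4*(31312 + (-3309 + 16080))) = -107829/(4*(31312 + 12771)) = -107829/4/44083 = -107829/4*1/44083 = -107829/176332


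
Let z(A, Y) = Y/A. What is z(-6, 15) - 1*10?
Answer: -25/2 ≈ -12.500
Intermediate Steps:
z(-6, 15) - 1*10 = 15/(-6) - 1*10 = 15*(-⅙) - 10 = -5/2 - 10 = -25/2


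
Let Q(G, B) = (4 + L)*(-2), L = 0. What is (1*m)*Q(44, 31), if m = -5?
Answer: 40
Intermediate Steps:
Q(G, B) = -8 (Q(G, B) = (4 + 0)*(-2) = 4*(-2) = -8)
(1*m)*Q(44, 31) = (1*(-5))*(-8) = -5*(-8) = 40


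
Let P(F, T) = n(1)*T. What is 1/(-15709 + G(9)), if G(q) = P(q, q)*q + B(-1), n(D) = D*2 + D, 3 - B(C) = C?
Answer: -1/15462 ≈ -6.4675e-5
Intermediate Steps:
B(C) = 3 - C
n(D) = 3*D (n(D) = 2*D + D = 3*D)
P(F, T) = 3*T (P(F, T) = (3*1)*T = 3*T)
G(q) = 4 + 3*q**2 (G(q) = (3*q)*q + (3 - 1*(-1)) = 3*q**2 + (3 + 1) = 3*q**2 + 4 = 4 + 3*q**2)
1/(-15709 + G(9)) = 1/(-15709 + (4 + 3*9**2)) = 1/(-15709 + (4 + 3*81)) = 1/(-15709 + (4 + 243)) = 1/(-15709 + 247) = 1/(-15462) = -1/15462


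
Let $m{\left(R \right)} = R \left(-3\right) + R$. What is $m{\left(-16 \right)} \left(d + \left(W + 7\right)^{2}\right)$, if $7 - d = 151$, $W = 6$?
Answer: $800$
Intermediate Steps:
$d = -144$ ($d = 7 - 151 = -144$)
$m{\left(R \right)} = - 2 R$ ($m{\left(R \right)} = - 3 R + R = - 2 R$)
$m{\left(-16 \right)} \left(d + \left(W + 7\right)^{2}\right) = \left(-2\right) \left(-16\right) \left(-144 + \left(6 + 7\right)^{2}\right) = 32 \left(-144 + 13^{2}\right) = 32 \left(-144 + 169\right) = 32 \cdot 25 = 800$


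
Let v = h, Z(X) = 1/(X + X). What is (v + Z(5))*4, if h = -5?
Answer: -98/5 ≈ -19.600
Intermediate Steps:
Z(X) = 1/(2*X)
v = -5
(v + Z(5))*4 = (-5 + (½)/5)*4 = (-5 + (½)*(⅕))*4 = (-5 + ⅒)*4 = -49/10*4 = -98/5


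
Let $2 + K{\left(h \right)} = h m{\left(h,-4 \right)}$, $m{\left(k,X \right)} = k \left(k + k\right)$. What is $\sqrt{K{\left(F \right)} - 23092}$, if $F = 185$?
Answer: $2 \sqrt{3160039} \approx 3555.3$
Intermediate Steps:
$m{\left(k,X \right)} = 2 k^{2}$ ($m{\left(k,X \right)} = k 2 k = 2 k^{2}$)
$K{\left(h \right)} = -2 + 2 h^{3}$ ($K{\left(h \right)} = -2 + h 2 h^{2} = -2 + 2 h^{3}$)
$\sqrt{K{\left(F \right)} - 23092} = \sqrt{\left(-2 + 2 \cdot 185^{3}\right) - 23092} = \sqrt{\left(-2 + 2 \cdot 6331625\right) - 23092} = \sqrt{\left(-2 + 12663250\right) - 23092} = \sqrt{12663248 - 23092} = \sqrt{12640156} = 2 \sqrt{3160039}$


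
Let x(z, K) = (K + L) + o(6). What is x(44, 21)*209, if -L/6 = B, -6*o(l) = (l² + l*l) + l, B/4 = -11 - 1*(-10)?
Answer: 6688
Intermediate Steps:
B = -4 (B = 4*(-11 - 1*(-10)) = 4*(-11 + 10) = 4*(-1) = -4)
o(l) = -l²/3 - l/6 (o(l) = -((l² + l*l) + l)/6 = -((l² + l²) + l)/6 = -(2*l² + l)/6 = -(l + 2*l²)/6 = -l²/3 - l/6)
L = 24 (L = -6*(-4) = 24)
x(z, K) = 11 + K (x(z, K) = (K + 24) - ⅙*6*(1 + 2*6) = (24 + K) - ⅙*6*(1 + 12) = (24 + K) - ⅙*6*13 = (24 + K) - 13 = 11 + K)
x(44, 21)*209 = (11 + 21)*209 = 32*209 = 6688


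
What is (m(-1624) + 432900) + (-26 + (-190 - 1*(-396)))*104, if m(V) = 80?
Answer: 451700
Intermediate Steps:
(m(-1624) + 432900) + (-26 + (-190 - 1*(-396)))*104 = (80 + 432900) + (-26 + (-190 - 1*(-396)))*104 = 432980 + (-26 + (-190 + 396))*104 = 432980 + (-26 + 206)*104 = 432980 + 180*104 = 432980 + 18720 = 451700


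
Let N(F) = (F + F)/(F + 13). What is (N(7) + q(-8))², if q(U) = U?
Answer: 5329/100 ≈ 53.290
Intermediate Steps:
N(F) = 2*F/(13 + F) (N(F) = (2*F)/(13 + F) = 2*F/(13 + F))
(N(7) + q(-8))² = (2*7/(13 + 7) - 8)² = (2*7/20 - 8)² = (2*7*(1/20) - 8)² = (7/10 - 8)² = (-73/10)² = 5329/100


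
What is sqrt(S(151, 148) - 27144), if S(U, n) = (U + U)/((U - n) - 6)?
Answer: I*sqrt(245202)/3 ≈ 165.06*I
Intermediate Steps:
S(U, n) = 2*U/(-6 + U - n) (S(U, n) = (2*U)/(-6 + U - n) = 2*U/(-6 + U - n))
sqrt(S(151, 148) - 27144) = sqrt(-2*151/(6 + 148 - 1*151) - 27144) = sqrt(-2*151/(6 + 148 - 151) - 27144) = sqrt(-2*151/3 - 27144) = sqrt(-2*151*1/3 - 27144) = sqrt(-302/3 - 27144) = sqrt(-81734/3) = I*sqrt(245202)/3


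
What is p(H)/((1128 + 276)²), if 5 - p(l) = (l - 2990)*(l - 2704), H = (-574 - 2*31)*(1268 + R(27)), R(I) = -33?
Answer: -207142635265/657072 ≈ -3.1525e+5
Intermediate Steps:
H = -785460 (H = (-574 - 2*31)*(1268 - 33) = (-574 - 62)*1235 = -636*1235 = -785460)
p(l) = 5 - (-2990 + l)*(-2704 + l) (p(l) = 5 - (l - 2990)*(l - 2704) = 5 - (-2990 + l)*(-2704 + l))
p(H)/((1128 + 276)²) = (-8084955 - 1*(-785460)² + 5694*(-785460))/((1128 + 276)²) = (-8084955 - 1*616947411600 - 4472409240)/(1404²) = (-8084955 - 616947411600 - 4472409240)/1971216 = -621427905795*1/1971216 = -207142635265/657072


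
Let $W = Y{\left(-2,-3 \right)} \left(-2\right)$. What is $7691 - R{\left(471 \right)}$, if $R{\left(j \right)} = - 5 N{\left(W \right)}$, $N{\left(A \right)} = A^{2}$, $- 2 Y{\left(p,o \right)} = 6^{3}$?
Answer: $240971$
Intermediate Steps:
$Y{\left(p,o \right)} = -108$ ($Y{\left(p,o \right)} = - \frac{6^{3}}{2} = \left(- \frac{1}{2}\right) 216 = -108$)
$W = 216$ ($W = \left(-108\right) \left(-2\right) = 216$)
$R{\left(j \right)} = -233280$ ($R{\left(j \right)} = - 5 \cdot 216^{2} = \left(-5\right) 46656 = -233280$)
$7691 - R{\left(471 \right)} = 7691 - -233280 = 7691 + 233280 = 240971$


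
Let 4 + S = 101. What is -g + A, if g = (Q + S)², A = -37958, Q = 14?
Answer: -50279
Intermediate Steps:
S = 97 (S = -4 + 101 = 97)
g = 12321 (g = (14 + 97)² = 111² = 12321)
-g + A = -1*12321 - 37958 = -12321 - 37958 = -50279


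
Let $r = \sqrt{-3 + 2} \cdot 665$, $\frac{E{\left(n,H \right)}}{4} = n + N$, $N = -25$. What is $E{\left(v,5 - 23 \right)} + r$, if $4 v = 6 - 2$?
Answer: $-96 + 665 i \approx -96.0 + 665.0 i$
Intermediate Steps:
$v = 1$ ($v = \frac{6 - 2}{4} = \frac{1}{4} \cdot 4 = 1$)
$E{\left(n,H \right)} = -100 + 4 n$ ($E{\left(n,H \right)} = 4 \left(n - 25\right) = 4 \left(-25 + n\right) = -100 + 4 n$)
$r = 665 i$ ($r = \sqrt{-1} \cdot 665 = i 665 = 665 i \approx 665.0 i$)
$E{\left(v,5 - 23 \right)} + r = \left(-100 + 4 \cdot 1\right) + 665 i = \left(-100 + 4\right) + 665 i = -96 + 665 i$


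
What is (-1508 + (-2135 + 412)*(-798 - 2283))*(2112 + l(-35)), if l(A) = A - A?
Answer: 11208500160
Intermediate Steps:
l(A) = 0
(-1508 + (-2135 + 412)*(-798 - 2283))*(2112 + l(-35)) = (-1508 + (-2135 + 412)*(-798 - 2283))*(2112 + 0) = (-1508 - 1723*(-3081))*2112 = (-1508 + 5308563)*2112 = 5307055*2112 = 11208500160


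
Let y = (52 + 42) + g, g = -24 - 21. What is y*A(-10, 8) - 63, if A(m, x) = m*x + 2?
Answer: -3885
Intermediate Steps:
A(m, x) = 2 + m*x
g = -45
y = 49 (y = (52 + 42) - 45 = 94 - 45 = 49)
y*A(-10, 8) - 63 = 49*(2 - 10*8) - 63 = 49*(2 - 80) - 63 = 49*(-78) - 63 = -3822 - 63 = -3885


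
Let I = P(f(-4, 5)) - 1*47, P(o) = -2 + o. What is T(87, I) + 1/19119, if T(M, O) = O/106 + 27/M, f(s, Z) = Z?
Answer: -3076622/29385903 ≈ -0.10470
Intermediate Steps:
I = -44 (I = (-2 + 5) - 1*47 = 3 - 47 = -44)
T(M, O) = 27/M + O/106 (T(M, O) = O*(1/106) + 27/M = O/106 + 27/M = 27/M + O/106)
T(87, I) + 1/19119 = (27/87 + (1/106)*(-44)) + 1/19119 = (27*(1/87) - 22/53) + 1/19119 = (9/29 - 22/53) + 1/19119 = -161/1537 + 1/19119 = -3076622/29385903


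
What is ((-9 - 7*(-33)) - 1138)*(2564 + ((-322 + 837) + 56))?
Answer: -2871660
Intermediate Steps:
((-9 - 7*(-33)) - 1138)*(2564 + ((-322 + 837) + 56)) = ((-9 + 231) - 1138)*(2564 + (515 + 56)) = (222 - 1138)*(2564 + 571) = -916*3135 = -2871660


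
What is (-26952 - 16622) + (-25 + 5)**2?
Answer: -43174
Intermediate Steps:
(-26952 - 16622) + (-25 + 5)**2 = -43574 + (-20)**2 = -43574 + 400 = -43174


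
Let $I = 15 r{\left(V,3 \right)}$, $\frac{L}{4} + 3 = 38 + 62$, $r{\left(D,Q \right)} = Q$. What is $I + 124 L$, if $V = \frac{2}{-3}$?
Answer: $48157$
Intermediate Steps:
$V = - \frac{2}{3}$ ($V = 2 \left(- \frac{1}{3}\right) = - \frac{2}{3} \approx -0.66667$)
$L = 388$ ($L = -12 + 4 \left(38 + 62\right) = -12 + 4 \cdot 100 = -12 + 400 = 388$)
$I = 45$ ($I = 15 \cdot 3 = 45$)
$I + 124 L = 45 + 124 \cdot 388 = 45 + 48112 = 48157$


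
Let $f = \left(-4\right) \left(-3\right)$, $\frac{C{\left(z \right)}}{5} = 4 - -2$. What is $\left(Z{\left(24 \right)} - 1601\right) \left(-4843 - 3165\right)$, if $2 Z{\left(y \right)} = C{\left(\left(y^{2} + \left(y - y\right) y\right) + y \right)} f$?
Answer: $11379368$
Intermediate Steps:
$C{\left(z \right)} = 30$ ($C{\left(z \right)} = 5 \left(4 - -2\right) = 5 \left(4 + 2\right) = 5 \cdot 6 = 30$)
$f = 12$
$Z{\left(y \right)} = 180$ ($Z{\left(y \right)} = \frac{30 \cdot 12}{2} = \frac{1}{2} \cdot 360 = 180$)
$\left(Z{\left(24 \right)} - 1601\right) \left(-4843 - 3165\right) = \left(180 - 1601\right) \left(-4843 - 3165\right) = \left(-1421\right) \left(-8008\right) = 11379368$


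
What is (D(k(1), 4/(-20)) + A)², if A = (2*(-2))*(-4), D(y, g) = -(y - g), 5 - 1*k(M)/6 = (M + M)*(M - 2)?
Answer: 17161/25 ≈ 686.44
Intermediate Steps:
k(M) = 30 - 12*M*(-2 + M) (k(M) = 30 - 6*(M + M)*(M - 2) = 30 - 6*2*M*(-2 + M) = 30 - 12*M*(-2 + M))
D(y, g) = g - y
A = 16 (A = -4*(-4) = 16)
(D(k(1), 4/(-20)) + A)² = ((4/(-20) - (30 - 12*1² + 24*1)) + 16)² = ((4*(-1/20) - (30 - 12*1 + 24)) + 16)² = ((-⅕ - (30 - 12 + 24)) + 16)² = ((-⅕ - 1*42) + 16)² = ((-⅕ - 42) + 16)² = (-211/5 + 16)² = (-131/5)² = 17161/25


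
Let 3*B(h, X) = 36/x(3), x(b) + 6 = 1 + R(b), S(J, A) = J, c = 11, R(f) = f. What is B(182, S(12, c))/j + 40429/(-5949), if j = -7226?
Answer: -146052130/21493737 ≈ -6.7951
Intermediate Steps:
x(b) = -5 + b (x(b) = -6 + (1 + b) = -5 + b)
B(h, X) = -6 (B(h, X) = (36/(-5 + 3))/3 = (36/(-2))/3 = (36*(-1/2))/3 = (1/3)*(-18) = -6)
B(182, S(12, c))/j + 40429/(-5949) = -6/(-7226) + 40429/(-5949) = -6*(-1/7226) + 40429*(-1/5949) = 3/3613 - 40429/5949 = -146052130/21493737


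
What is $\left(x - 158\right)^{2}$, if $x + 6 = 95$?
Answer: $4761$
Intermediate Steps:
$x = 89$ ($x = -6 + 95 = 89$)
$\left(x - 158\right)^{2} = \left(89 - 158\right)^{2} = \left(-69\right)^{2} = 4761$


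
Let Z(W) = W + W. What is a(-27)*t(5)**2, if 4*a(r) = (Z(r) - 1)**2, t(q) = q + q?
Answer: 75625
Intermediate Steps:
Z(W) = 2*W
t(q) = 2*q
a(r) = (-1 + 2*r)**2/4 (a(r) = (2*r - 1)**2/4 = (-1 + 2*r)**2/4)
a(-27)*t(5)**2 = ((-1 + 2*(-27))**2/4)*(2*5)**2 = ((-1 - 54)**2/4)*10**2 = ((1/4)*(-55)**2)*100 = ((1/4)*3025)*100 = (3025/4)*100 = 75625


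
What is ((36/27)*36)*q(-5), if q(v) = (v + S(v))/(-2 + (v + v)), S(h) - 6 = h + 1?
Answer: 12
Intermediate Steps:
S(h) = 7 + h (S(h) = 6 + (h + 1) = 6 + (1 + h) = 7 + h)
q(v) = (7 + 2*v)/(-2 + 2*v) (q(v) = (v + (7 + v))/(-2 + (v + v)) = (7 + 2*v)/(-2 + 2*v))
((36/27)*36)*q(-5) = ((36/27)*36)*((7/2 - 5)/(-1 - 5)) = ((36*(1/27))*36)*(-3/2/(-6)) = ((4/3)*36)*(-1/6*(-3/2)) = 48*(1/4) = 12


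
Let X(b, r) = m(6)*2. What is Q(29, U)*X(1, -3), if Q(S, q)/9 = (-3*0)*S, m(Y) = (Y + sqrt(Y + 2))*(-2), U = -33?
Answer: 0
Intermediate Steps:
m(Y) = -2*Y - 2*sqrt(2 + Y) (m(Y) = (Y + sqrt(2 + Y))*(-2) = -2*Y - 2*sqrt(2 + Y))
Q(S, q) = 0 (Q(S, q) = 9*((-3*0)*S) = 9*(0*S) = 9*0 = 0)
X(b, r) = -24 - 8*sqrt(2) (X(b, r) = (-2*6 - 2*sqrt(2 + 6))*2 = (-12 - 4*sqrt(2))*2 = -24 - 8*sqrt(2))
Q(29, U)*X(1, -3) = 0*(-24 - 8*sqrt(2)) = 0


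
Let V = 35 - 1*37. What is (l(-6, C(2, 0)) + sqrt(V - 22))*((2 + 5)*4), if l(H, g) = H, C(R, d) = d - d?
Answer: -168 + 56*I*sqrt(6) ≈ -168.0 + 137.17*I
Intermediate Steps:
C(R, d) = 0
V = -2 (V = 35 - 37 = -2)
(l(-6, C(2, 0)) + sqrt(V - 22))*((2 + 5)*4) = (-6 + sqrt(-2 - 22))*((2 + 5)*4) = (-6 + sqrt(-24))*(7*4) = (-6 + 2*I*sqrt(6))*28 = -168 + 56*I*sqrt(6)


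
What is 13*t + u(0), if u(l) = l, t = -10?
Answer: -130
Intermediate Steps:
13*t + u(0) = 13*(-10) + 0 = -130 + 0 = -130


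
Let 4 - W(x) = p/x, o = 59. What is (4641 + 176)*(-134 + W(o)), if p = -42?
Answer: -36744076/59 ≈ -6.2278e+5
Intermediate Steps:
W(x) = 4 + 42/x (W(x) = 4 - (-42)/x = 4 + 42/x)
(4641 + 176)*(-134 + W(o)) = (4641 + 176)*(-134 + (4 + 42/59)) = 4817*(-134 + (4 + 42*(1/59))) = 4817*(-134 + (4 + 42/59)) = 4817*(-134 + 278/59) = 4817*(-7628/59) = -36744076/59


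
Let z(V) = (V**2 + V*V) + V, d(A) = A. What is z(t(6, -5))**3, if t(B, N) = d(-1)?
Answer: 1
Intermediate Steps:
t(B, N) = -1
z(V) = V + 2*V**2 (z(V) = (V**2 + V**2) + V = 2*V**2 + V = V + 2*V**2)
z(t(6, -5))**3 = (-(1 + 2*(-1)))**3 = (-(1 - 2))**3 = (-1*(-1))**3 = 1**3 = 1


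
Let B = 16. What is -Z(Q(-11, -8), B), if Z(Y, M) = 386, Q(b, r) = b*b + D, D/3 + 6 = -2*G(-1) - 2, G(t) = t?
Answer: -386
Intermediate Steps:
D = -18 (D = -18 + 3*(-2*(-1) - 2) = -18 + 3*(2 - 2) = -18 + 3*0 = -18 + 0 = -18)
Q(b, r) = -18 + b**2 (Q(b, r) = b*b - 18 = b**2 - 18 = -18 + b**2)
-Z(Q(-11, -8), B) = -1*386 = -386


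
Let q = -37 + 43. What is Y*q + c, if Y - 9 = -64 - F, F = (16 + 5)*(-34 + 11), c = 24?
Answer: 2592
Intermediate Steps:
F = -483 (F = 21*(-23) = -483)
q = 6
Y = 428 (Y = 9 + (-64 - 1*(-483)) = 9 + (-64 + 483) = 9 + 419 = 428)
Y*q + c = 428*6 + 24 = 2568 + 24 = 2592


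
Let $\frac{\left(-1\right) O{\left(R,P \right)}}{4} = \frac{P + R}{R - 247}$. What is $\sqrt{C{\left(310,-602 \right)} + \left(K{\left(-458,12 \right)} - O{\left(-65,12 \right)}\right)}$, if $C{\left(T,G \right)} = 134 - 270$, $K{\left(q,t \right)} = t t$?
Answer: $\frac{\sqrt{52806}}{78} \approx 2.9461$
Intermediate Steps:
$O{\left(R,P \right)} = - \frac{4 \left(P + R\right)}{-247 + R}$ ($O{\left(R,P \right)} = - 4 \frac{P + R}{R - 247} = - 4 \frac{P + R}{-247 + R} = - \frac{4 \left(P + R\right)}{-247 + R}$)
$K{\left(q,t \right)} = t^{2}$
$C{\left(T,G \right)} = -136$
$\sqrt{C{\left(310,-602 \right)} + \left(K{\left(-458,12 \right)} - O{\left(-65,12 \right)}\right)} = \sqrt{-136 + \left(12^{2} - \frac{4 \left(\left(-1\right) 12 - -65\right)}{-247 - 65}\right)} = \sqrt{-136 + \left(144 - \frac{4 \left(-12 + 65\right)}{-312}\right)} = \sqrt{-136 + \left(144 - 4 \left(- \frac{1}{312}\right) 53\right)} = \sqrt{-136 + \left(144 - - \frac{53}{78}\right)} = \sqrt{-136 + \left(144 + \frac{53}{78}\right)} = \sqrt{-136 + \frac{11285}{78}} = \sqrt{\frac{677}{78}} = \frac{\sqrt{52806}}{78}$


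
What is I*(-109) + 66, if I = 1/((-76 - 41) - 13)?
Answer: 8689/130 ≈ 66.839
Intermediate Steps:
I = -1/130 (I = 1/(-117 - 13) = 1/(-130) = -1/130 ≈ -0.0076923)
I*(-109) + 66 = -1/130*(-109) + 66 = 109/130 + 66 = 8689/130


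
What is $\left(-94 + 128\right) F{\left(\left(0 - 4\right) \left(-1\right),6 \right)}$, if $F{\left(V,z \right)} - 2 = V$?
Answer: $204$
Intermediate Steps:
$F{\left(V,z \right)} = 2 + V$
$\left(-94 + 128\right) F{\left(\left(0 - 4\right) \left(-1\right),6 \right)} = \left(-94 + 128\right) \left(2 + \left(0 - 4\right) \left(-1\right)\right) = 34 \left(2 - -4\right) = 34 \left(2 + 4\right) = 34 \cdot 6 = 204$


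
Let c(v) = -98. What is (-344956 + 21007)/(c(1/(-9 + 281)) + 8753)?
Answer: -107983/2885 ≈ -37.429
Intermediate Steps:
(-344956 + 21007)/(c(1/(-9 + 281)) + 8753) = (-344956 + 21007)/(-98 + 8753) = -323949/8655 = -323949*1/8655 = -107983/2885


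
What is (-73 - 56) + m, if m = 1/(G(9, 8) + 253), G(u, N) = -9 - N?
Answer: -30443/236 ≈ -129.00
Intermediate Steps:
m = 1/236 (m = 1/((-9 - 1*8) + 253) = 1/((-9 - 8) + 253) = 1/(-17 + 253) = 1/236 ≈ 0.0042373)
(-73 - 56) + m = (-73 - 56) + 1/236 = -129 + 1/236 = -30443/236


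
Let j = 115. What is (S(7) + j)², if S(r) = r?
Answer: 14884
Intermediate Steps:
(S(7) + j)² = (7 + 115)² = 122² = 14884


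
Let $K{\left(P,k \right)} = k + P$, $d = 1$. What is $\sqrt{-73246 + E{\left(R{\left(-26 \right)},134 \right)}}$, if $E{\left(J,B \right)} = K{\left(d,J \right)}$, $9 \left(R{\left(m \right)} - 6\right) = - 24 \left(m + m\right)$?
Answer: $\frac{i \sqrt{657903}}{3} \approx 270.37 i$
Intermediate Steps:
$K{\left(P,k \right)} = P + k$
$R{\left(m \right)} = 6 - \frac{16 m}{3}$ ($R{\left(m \right)} = 6 + \frac{\left(-24\right) \left(m + m\right)}{9} = 6 + \frac{\left(-24\right) 2 m}{9} = 6 + \frac{\left(-48\right) m}{9} = 6 - \frac{16 m}{3}$)
$E{\left(J,B \right)} = 1 + J$
$\sqrt{-73246 + E{\left(R{\left(-26 \right)},134 \right)}} = \sqrt{-73246 + \left(1 + \left(6 - - \frac{416}{3}\right)\right)} = \sqrt{-73246 + \left(1 + \left(6 + \frac{416}{3}\right)\right)} = \sqrt{-73246 + \left(1 + \frac{434}{3}\right)} = \sqrt{-73246 + \frac{437}{3}} = \sqrt{- \frac{219301}{3}} = \frac{i \sqrt{657903}}{3}$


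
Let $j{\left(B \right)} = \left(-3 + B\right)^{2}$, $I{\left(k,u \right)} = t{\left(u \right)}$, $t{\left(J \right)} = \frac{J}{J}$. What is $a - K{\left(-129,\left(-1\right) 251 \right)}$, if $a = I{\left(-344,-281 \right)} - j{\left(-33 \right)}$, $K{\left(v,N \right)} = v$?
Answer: $-1166$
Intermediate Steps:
$t{\left(J \right)} = 1$
$I{\left(k,u \right)} = 1$
$a = -1295$ ($a = 1 - \left(-3 - 33\right)^{2} = 1 - \left(-36\right)^{2} = 1 - 1296 = -1295$)
$a - K{\left(-129,\left(-1\right) 251 \right)} = -1295 - -129 = -1295 + 129 = -1166$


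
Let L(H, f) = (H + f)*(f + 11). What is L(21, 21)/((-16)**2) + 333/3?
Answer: 465/4 ≈ 116.25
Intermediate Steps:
L(H, f) = (11 + f)*(H + f) (L(H, f) = (H + f)*(11 + f) = (11 + f)*(H + f))
L(21, 21)/((-16)**2) + 333/3 = (21**2 + 11*21 + 11*21 + 21*21)/((-16)**2) + 333/3 = (441 + 231 + 231 + 441)/256 + 333*(1/3) = 1344*(1/256) + 111 = 21/4 + 111 = 465/4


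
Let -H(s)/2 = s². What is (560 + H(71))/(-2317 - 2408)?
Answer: 1058/525 ≈ 2.0152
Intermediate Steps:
H(s) = -2*s²
(560 + H(71))/(-2317 - 2408) = (560 - 2*71²)/(-2317 - 2408) = (560 - 2*5041)/(-4725) = (560 - 10082)*(-1/4725) = -9522*(-1/4725) = 1058/525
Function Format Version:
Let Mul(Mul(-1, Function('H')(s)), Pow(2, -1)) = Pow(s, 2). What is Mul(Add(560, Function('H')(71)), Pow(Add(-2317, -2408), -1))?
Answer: Rational(1058, 525) ≈ 2.0152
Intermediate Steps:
Function('H')(s) = Mul(-2, Pow(s, 2))
Mul(Add(560, Function('H')(71)), Pow(Add(-2317, -2408), -1)) = Mul(Add(560, Mul(-2, Pow(71, 2))), Pow(Add(-2317, -2408), -1)) = Mul(Add(560, Mul(-2, 5041)), Pow(-4725, -1)) = Mul(Add(560, -10082), Rational(-1, 4725)) = Mul(-9522, Rational(-1, 4725)) = Rational(1058, 525)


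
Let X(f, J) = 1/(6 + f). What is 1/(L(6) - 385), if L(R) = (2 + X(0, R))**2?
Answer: -36/13691 ≈ -0.0026295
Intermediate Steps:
L(R) = 169/36 (L(R) = (2 + 1/(6 + 0))**2 = (2 + 1/6)**2 = (13/6)**2 = 169/36)
1/(L(6) - 385) = 1/(169/36 - 385) = 1/(-13691/36) = -36/13691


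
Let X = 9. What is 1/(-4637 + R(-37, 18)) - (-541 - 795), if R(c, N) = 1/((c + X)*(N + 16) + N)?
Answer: 5786160290/4330959 ≈ 1336.0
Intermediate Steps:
R(c, N) = 1/(N + (9 + c)*(16 + N)) (R(c, N) = 1/((c + 9)*(N + 16) + N) = 1/((9 + c)*(16 + N) + N) = 1/(N + (9 + c)*(16 + N)))
1/(-4637 + R(-37, 18)) - (-541 - 795) = 1/(-4637 + 1/(144 + 10*18 + 16*(-37) + 18*(-37))) - (-541 - 795) = 1/(-4637 + 1/(144 + 180 - 592 - 666)) - 1*(-1336) = 1/(-4637 + 1/(-934)) + 1336 = 1/(-4637 - 1/934) + 1336 = 1/(-4330959/934) + 1336 = -934/4330959 + 1336 = 5786160290/4330959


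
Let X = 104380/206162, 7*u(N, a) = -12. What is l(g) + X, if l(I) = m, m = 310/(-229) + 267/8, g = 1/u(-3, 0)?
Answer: 6142652783/188844392 ≈ 32.528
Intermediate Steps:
u(N, a) = -12/7 (u(N, a) = (1/7)*(-12) = -12/7)
X = 52190/103081 (X = 104380*(1/206162) = 52190/103081 ≈ 0.50630)
g = -7/12 (g = 1/(-12/7) = -7/12 ≈ -0.58333)
m = 58663/1832 (m = 310*(-1/229) + 267*(1/8) = -310/229 + 267/8 = 58663/1832 ≈ 32.021)
l(I) = 58663/1832
l(g) + X = 58663/1832 + 52190/103081 = 6142652783/188844392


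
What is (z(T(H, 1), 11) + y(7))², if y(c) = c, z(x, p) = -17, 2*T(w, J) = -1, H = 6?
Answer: 100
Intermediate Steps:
T(w, J) = -½ (T(w, J) = (½)*(-1) = -½)
(z(T(H, 1), 11) + y(7))² = (-17 + 7)² = (-10)² = 100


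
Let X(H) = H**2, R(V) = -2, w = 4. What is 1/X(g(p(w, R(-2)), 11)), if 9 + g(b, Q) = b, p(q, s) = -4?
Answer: 1/169 ≈ 0.0059172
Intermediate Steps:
g(b, Q) = -9 + b
1/X(g(p(w, R(-2)), 11)) = 1/((-9 - 4)**2) = 1/((-13)**2) = 1/169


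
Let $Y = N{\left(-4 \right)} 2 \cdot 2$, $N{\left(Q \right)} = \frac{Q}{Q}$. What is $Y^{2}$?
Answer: $16$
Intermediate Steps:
$N{\left(Q \right)} = 1$
$Y = 4$ ($Y = 1 \cdot 2 \cdot 2 = 2 \cdot 2 = 4$)
$Y^{2} = 4^{2} = 16$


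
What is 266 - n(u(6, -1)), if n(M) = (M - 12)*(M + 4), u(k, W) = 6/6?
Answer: 321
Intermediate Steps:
u(k, W) = 1 (u(k, W) = 6*(⅙) = 1)
n(M) = (-12 + M)*(4 + M)
266 - n(u(6, -1)) = 266 - (-48 + 1² - 8*1) = 266 - (-48 + 1 - 8) = 266 - 1*(-55) = 266 + 55 = 321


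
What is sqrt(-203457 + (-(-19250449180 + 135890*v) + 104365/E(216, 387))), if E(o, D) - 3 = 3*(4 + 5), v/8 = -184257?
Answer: sqrt(7904149885506)/6 ≈ 4.6857e+5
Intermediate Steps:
v = -1474056 (v = 8*(-184257) = -1474056)
E(o, D) = 30 (E(o, D) = 3 + 3*(4 + 5) = 3 + 3*9 = 3 + 27 = 30)
sqrt(-203457 + (-(-19250449180 + 135890*v) + 104365/E(216, 387))) = sqrt(-203457 + (-135890/(1/(-1474056 + (-63173 - 78489))) + 104365/30)) = sqrt(-203457 + (-135890/(1/(-1474056 - 141662)) + 104365*(1/30))) = sqrt(-203457 + (-135890/(1/(-1615718)) + 20873/6)) = sqrt(-203457 + (-135890/(-1/1615718) + 20873/6)) = sqrt(-203457 + (-135890*(-1615718) + 20873/6)) = sqrt(-203457 + (219559919020 + 20873/6)) = sqrt(-203457 + 1317359534993/6) = sqrt(1317358314251/6) = sqrt(7904149885506)/6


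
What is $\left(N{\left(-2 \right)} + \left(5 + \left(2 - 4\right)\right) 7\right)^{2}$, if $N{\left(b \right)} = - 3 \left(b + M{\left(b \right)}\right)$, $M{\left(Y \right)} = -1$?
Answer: $900$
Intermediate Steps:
$N{\left(b \right)} = 3 - 3 b$ ($N{\left(b \right)} = - 3 \left(b - 1\right) = - 3 \left(-1 + b\right) = 3 - 3 b$)
$\left(N{\left(-2 \right)} + \left(5 + \left(2 - 4\right)\right) 7\right)^{2} = \left(\left(3 - -6\right) + \left(5 + \left(2 - 4\right)\right) 7\right)^{2} = \left(\left(3 + 6\right) + \left(5 - 2\right) 7\right)^{2} = \left(9 + 3 \cdot 7\right)^{2} = \left(9 + 21\right)^{2} = 30^{2} = 900$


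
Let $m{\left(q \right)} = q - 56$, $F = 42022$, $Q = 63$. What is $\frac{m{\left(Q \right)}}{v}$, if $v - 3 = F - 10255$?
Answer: $\frac{7}{31770} \approx 0.00022033$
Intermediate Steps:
$v = 31770$ ($v = 3 + \left(42022 - 10255\right) = 3 + 31767 = 31770$)
$m{\left(q \right)} = -56 + q$
$\frac{m{\left(Q \right)}}{v} = \frac{-56 + 63}{31770} = 7 \cdot \frac{1}{31770} = \frac{7}{31770}$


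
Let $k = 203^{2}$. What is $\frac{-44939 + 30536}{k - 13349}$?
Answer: $- \frac{14403}{27860} \approx -0.51698$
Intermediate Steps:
$k = 41209$
$\frac{-44939 + 30536}{k - 13349} = \frac{-44939 + 30536}{41209 - 13349} = - \frac{14403}{27860}$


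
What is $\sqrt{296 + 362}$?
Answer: $\sqrt{658} \approx 25.652$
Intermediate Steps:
$\sqrt{296 + 362} = \sqrt{658}$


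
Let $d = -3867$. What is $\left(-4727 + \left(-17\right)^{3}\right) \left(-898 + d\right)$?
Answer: $45934600$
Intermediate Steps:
$\left(-4727 + \left(-17\right)^{3}\right) \left(-898 + d\right) = \left(-4727 + \left(-17\right)^{3}\right) \left(-898 - 3867\right) = \left(-4727 - 4913\right) \left(-4765\right) = \left(-9640\right) \left(-4765\right) = 45934600$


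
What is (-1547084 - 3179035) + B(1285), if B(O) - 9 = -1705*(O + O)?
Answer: -9107960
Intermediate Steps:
B(O) = 9 - 3410*O (B(O) = 9 - 1705*(O + O) = 9 - 3410*O)
(-1547084 - 3179035) + B(1285) = (-1547084 - 3179035) + (9 - 3410*1285) = -4726119 + (9 - 4381850) = -4726119 - 4381841 = -9107960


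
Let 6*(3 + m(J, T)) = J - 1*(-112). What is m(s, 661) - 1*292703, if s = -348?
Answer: -878236/3 ≈ -2.9275e+5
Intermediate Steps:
m(J, T) = 47/3 + J/6 (m(J, T) = -3 + (J - 1*(-112))/6 = -3 + (J + 112)/6 = -3 + (112 + J)/6 = -3 + (56/3 + J/6) = 47/3 + J/6)
m(s, 661) - 1*292703 = (47/3 + (⅙)*(-348)) - 1*292703 = (47/3 - 58) - 292703 = -127/3 - 292703 = -878236/3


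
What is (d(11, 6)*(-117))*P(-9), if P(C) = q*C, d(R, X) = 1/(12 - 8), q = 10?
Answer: 5265/2 ≈ 2632.5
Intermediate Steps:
d(R, X) = ¼ (d(R, X) = 1/4 = ¼)
P(C) = 10*C
(d(11, 6)*(-117))*P(-9) = ((¼)*(-117))*(10*(-9)) = -117/4*(-90) = 5265/2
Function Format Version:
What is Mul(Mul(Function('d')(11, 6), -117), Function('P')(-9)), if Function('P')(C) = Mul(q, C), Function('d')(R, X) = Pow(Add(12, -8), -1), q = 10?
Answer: Rational(5265, 2) ≈ 2632.5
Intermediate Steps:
Function('d')(R, X) = Rational(1, 4) (Function('d')(R, X) = Pow(4, -1) = Rational(1, 4))
Function('P')(C) = Mul(10, C)
Mul(Mul(Function('d')(11, 6), -117), Function('P')(-9)) = Mul(Mul(Rational(1, 4), -117), Mul(10, -9)) = Mul(Rational(-117, 4), -90) = Rational(5265, 2)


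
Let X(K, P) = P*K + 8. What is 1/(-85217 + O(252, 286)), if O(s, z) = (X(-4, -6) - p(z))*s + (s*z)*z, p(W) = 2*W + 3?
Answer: 1/20390539 ≈ 4.9042e-8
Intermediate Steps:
X(K, P) = 8 + K*P (X(K, P) = K*P + 8 = 8 + K*P)
p(W) = 3 + 2*W
O(s, z) = s*z**2 + s*(29 - 2*z) (O(s, z) = ((8 - 4*(-6)) - (3 + 2*z))*s + (s*z)*z = ((8 + 24) + (-3 - 2*z))*s + s*z**2 = (32 + (-3 - 2*z))*s + s*z**2 = (29 - 2*z)*s + s*z**2 = s*(29 - 2*z) + s*z**2 = s*z**2 + s*(29 - 2*z))
1/(-85217 + O(252, 286)) = 1/(-85217 + 252*(29 + 286**2 - 2*286)) = 1/(-85217 + 252*(29 + 81796 - 572)) = 1/(-85217 + 252*81253) = 1/(-85217 + 20475756) = 1/20390539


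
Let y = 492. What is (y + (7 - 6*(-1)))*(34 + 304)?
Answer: 170690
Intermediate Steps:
(y + (7 - 6*(-1)))*(34 + 304) = (492 + (7 - 6*(-1)))*(34 + 304) = (492 + (7 + 6))*338 = (492 + 13)*338 = 505*338 = 170690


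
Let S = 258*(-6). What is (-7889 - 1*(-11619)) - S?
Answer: 5278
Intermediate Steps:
S = -1548
(-7889 - 1*(-11619)) - S = (-7889 - 1*(-11619)) - 1*(-1548) = (-7889 + 11619) + 1548 = 3730 + 1548 = 5278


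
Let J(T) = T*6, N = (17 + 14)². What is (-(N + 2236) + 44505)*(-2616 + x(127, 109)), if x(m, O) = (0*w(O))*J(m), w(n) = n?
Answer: -108061728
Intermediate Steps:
N = 961 (N = 31² = 961)
J(T) = 6*T
x(m, O) = 0 (x(m, O) = (0*O)*(6*m) = 0*(6*m) = 0)
(-(N + 2236) + 44505)*(-2616 + x(127, 109)) = (-(961 + 2236) + 44505)*(-2616 + 0) = (-1*3197 + 44505)*(-2616) = (-3197 + 44505)*(-2616) = 41308*(-2616) = -108061728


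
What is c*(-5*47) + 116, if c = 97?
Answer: -22679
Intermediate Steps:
c*(-5*47) + 116 = 97*(-5*47) + 116 = 97*(-235) + 116 = -22795 + 116 = -22679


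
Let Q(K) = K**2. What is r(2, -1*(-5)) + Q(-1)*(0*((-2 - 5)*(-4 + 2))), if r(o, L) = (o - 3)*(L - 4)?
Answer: -1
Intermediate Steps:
r(o, L) = (-4 + L)*(-3 + o) (r(o, L) = (-3 + o)*(-4 + L) = (-4 + L)*(-3 + o))
r(2, -1*(-5)) + Q(-1)*(0*((-2 - 5)*(-4 + 2))) = (12 - 4*2 - (-3)*(-5) - 1*(-5)*2) + (-1)**2*(0*((-2 - 5)*(-4 + 2))) = (12 - 8 - 3*5 + 5*2) + 1*(0*(-7*(-2))) = (12 - 8 - 15 + 10) + 1*(0*14) = -1 + 1*0 = -1 + 0 = -1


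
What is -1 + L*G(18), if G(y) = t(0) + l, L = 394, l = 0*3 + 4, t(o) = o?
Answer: 1575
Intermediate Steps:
l = 4 (l = 0 + 4 = 4)
G(y) = 4 (G(y) = 0 + 4 = 4)
-1 + L*G(18) = -1 + 394*4 = -1 + 1576 = 1575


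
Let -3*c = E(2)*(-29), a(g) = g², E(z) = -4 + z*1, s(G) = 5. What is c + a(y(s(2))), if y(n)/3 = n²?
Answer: 16817/3 ≈ 5605.7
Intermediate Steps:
y(n) = 3*n²
E(z) = -4 + z
c = -58/3 (c = -(-4 + 2)*(-29)/3 = -(-2)*(-29)/3 = -⅓*58 = -58/3 ≈ -19.333)
c + a(y(s(2))) = -58/3 + (3*5²)² = -58/3 + (3*25)² = -58/3 + 75² = -58/3 + 5625 = 16817/3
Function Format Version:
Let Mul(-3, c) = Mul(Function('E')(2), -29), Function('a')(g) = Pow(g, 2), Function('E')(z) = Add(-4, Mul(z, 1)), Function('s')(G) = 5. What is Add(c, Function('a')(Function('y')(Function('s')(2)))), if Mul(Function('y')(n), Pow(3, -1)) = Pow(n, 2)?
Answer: Rational(16817, 3) ≈ 5605.7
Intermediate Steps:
Function('y')(n) = Mul(3, Pow(n, 2))
Function('E')(z) = Add(-4, z)
c = Rational(-58, 3) (c = Mul(Rational(-1, 3), Mul(Add(-4, 2), -29)) = Mul(Rational(-1, 3), Mul(-2, -29)) = Mul(Rational(-1, 3), 58) = Rational(-58, 3) ≈ -19.333)
Add(c, Function('a')(Function('y')(Function('s')(2)))) = Add(Rational(-58, 3), Pow(Mul(3, Pow(5, 2)), 2)) = Add(Rational(-58, 3), Pow(Mul(3, 25), 2)) = Add(Rational(-58, 3), Pow(75, 2)) = Add(Rational(-58, 3), 5625) = Rational(16817, 3)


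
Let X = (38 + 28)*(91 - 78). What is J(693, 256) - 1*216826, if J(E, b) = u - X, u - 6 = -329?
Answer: -218007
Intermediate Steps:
u = -323 (u = 6 - 329 = -323)
X = 858 (X = 66*13 = 858)
J(E, b) = -1181 (J(E, b) = -323 - 1*858 = -323 - 858 = -1181)
J(693, 256) - 1*216826 = -1181 - 1*216826 = -1181 - 216826 = -218007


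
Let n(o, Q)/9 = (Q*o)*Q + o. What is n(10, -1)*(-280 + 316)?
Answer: 6480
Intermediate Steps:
n(o, Q) = 9*o + 9*o*Q² (n(o, Q) = 9*((Q*o)*Q + o) = 9*(o*Q² + o) = 9*(o + o*Q²) = 9*o + 9*o*Q²)
n(10, -1)*(-280 + 316) = (9*10*(1 + (-1)²))*(-280 + 316) = (9*10*(1 + 1))*36 = (9*10*2)*36 = 180*36 = 6480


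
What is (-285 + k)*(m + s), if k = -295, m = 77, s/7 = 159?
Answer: -690200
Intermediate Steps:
s = 1113 (s = 7*159 = 1113)
(-285 + k)*(m + s) = (-285 - 295)*(77 + 1113) = -580*1190 = -690200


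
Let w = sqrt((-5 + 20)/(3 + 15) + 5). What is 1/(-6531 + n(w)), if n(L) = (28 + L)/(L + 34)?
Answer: -3218911/21020059754 - 3*sqrt(210)/147140418278 ≈ -0.00015314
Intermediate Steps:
w = sqrt(210)/6 (w = sqrt(15/18 + 5) = sqrt(15*(1/18) + 5) = sqrt(5/6 + 5) = sqrt(35/6) = sqrt(210)/6 ≈ 2.4152)
n(L) = (28 + L)/(34 + L)
1/(-6531 + n(w)) = 1/(-6531 + (28 + sqrt(210)/6)/(34 + sqrt(210)/6))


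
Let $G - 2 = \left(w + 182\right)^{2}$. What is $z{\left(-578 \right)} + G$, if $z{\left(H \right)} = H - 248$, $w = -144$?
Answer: $620$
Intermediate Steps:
$z{\left(H \right)} = -248 + H$ ($z{\left(H \right)} = H - 248 = -248 + H$)
$G = 1446$ ($G = 2 + \left(-144 + 182\right)^{2} = 2 + 38^{2} = 2 + 1444 = 1446$)
$z{\left(-578 \right)} + G = \left(-248 - 578\right) + 1446 = -826 + 1446 = 620$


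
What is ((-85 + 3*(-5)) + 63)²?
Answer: 1369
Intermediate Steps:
((-85 + 3*(-5)) + 63)² = ((-85 - 15) + 63)² = (-100 + 63)² = (-37)² = 1369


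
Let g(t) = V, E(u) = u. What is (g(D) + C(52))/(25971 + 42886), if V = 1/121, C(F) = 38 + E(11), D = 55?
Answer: 5930/8331697 ≈ 0.00071174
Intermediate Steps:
C(F) = 49 (C(F) = 38 + 11 = 49)
V = 1/121 ≈ 0.0082645
g(t) = 1/121
(g(D) + C(52))/(25971 + 42886) = (1/121 + 49)/(25971 + 42886) = (5930/121)/68857 = (5930/121)*(1/68857) = 5930/8331697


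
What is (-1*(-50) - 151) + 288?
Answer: 187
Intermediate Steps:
(-1*(-50) - 151) + 288 = (50 - 151) + 288 = -101 + 288 = 187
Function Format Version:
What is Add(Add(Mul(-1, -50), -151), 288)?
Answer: 187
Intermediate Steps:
Add(Add(Mul(-1, -50), -151), 288) = Add(Add(50, -151), 288) = Add(-101, 288) = 187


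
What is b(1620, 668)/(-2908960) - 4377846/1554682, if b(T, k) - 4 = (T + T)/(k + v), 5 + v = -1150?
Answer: -775241589466097/275307659325080 ≈ -2.8159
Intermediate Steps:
v = -1155 (v = -5 - 1150 = -1155)
b(T, k) = 4 + 2*T/(-1155 + k) (b(T, k) = 4 + (T + T)/(k - 1155) = 4 + (2*T)/(-1155 + k) = 4 + 2*T/(-1155 + k))
b(1620, 668)/(-2908960) - 4377846/1554682 = (2*(-2310 + 1620 + 2*668)/(-1155 + 668))/(-2908960) - 4377846/1554682 = (2*(-2310 + 1620 + 1336)/(-487))*(-1/2908960) - 4377846*1/1554682 = (2*(-1/487)*646)*(-1/2908960) - 2188923/777341 = -1292/487*(-1/2908960) - 2188923/777341 = 323/354165880 - 2188923/777341 = -775241589466097/275307659325080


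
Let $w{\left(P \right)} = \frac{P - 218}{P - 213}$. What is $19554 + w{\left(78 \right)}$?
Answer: $\frac{527986}{27} \approx 19555.0$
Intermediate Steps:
$w{\left(P \right)} = \frac{-218 + P}{-213 + P}$
$19554 + w{\left(78 \right)} = 19554 + \frac{-218 + 78}{-213 + 78} = 19554 + \frac{1}{-135} \left(-140\right) = 19554 - - \frac{28}{27} = 19554 + \frac{28}{27} = \frac{527986}{27}$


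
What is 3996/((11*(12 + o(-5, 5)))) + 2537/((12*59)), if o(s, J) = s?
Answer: 51263/924 ≈ 55.479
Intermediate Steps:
3996/((11*(12 + o(-5, 5)))) + 2537/((12*59)) = 3996/((11*(12 - 5))) + 2537/((12*59)) = 3996/((11*7)) + 2537/708 = 3996/77 + 2537*(1/708) = 3996*(1/77) + 43/12 = 3996/77 + 43/12 = 51263/924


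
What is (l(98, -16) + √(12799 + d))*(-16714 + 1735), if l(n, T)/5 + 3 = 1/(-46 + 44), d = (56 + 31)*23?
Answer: 524265/2 - 299580*√37 ≈ -1.5601e+6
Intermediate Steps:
d = 2001 (d = 87*23 = 2001)
l(n, T) = -35/2 (l(n, T) = -15 + 5/(-46 + 44) = -15 + 5/(-2) = -15 + 5*(-½) = -15 - 5/2 = -35/2)
(l(98, -16) + √(12799 + d))*(-16714 + 1735) = (-35/2 + √(12799 + 2001))*(-16714 + 1735) = (-35/2 + √14800)*(-14979) = (-35/2 + 20*√37)*(-14979) = 524265/2 - 299580*√37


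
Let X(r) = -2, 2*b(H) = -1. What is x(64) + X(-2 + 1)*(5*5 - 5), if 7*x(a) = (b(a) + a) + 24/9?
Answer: -1283/42 ≈ -30.548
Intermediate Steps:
b(H) = -1/2 (b(H) = (1/2)*(-1) = -1/2)
x(a) = 13/42 + a/7 (x(a) = ((-1/2 + a) + 24/9)/7 = ((-1/2 + a) + 24*(1/9))/7 = ((-1/2 + a) + 8/3)/7 = (13/6 + a)/7 = 13/42 + a/7)
x(64) + X(-2 + 1)*(5*5 - 5) = (13/42 + (1/7)*64) - 2*(5*5 - 5) = (13/42 + 64/7) - 2*(25 - 5) = 397/42 - 2*20 = 397/42 - 40 = -1283/42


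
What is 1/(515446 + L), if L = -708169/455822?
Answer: 455822/234950918443 ≈ 1.9401e-6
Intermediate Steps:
L = -708169/455822 (L = -708169*1/455822 = -708169/455822 ≈ -1.5536)
1/(515446 + L) = 1/(515446 - 708169/455822) = 1/(234950918443/455822) = 455822/234950918443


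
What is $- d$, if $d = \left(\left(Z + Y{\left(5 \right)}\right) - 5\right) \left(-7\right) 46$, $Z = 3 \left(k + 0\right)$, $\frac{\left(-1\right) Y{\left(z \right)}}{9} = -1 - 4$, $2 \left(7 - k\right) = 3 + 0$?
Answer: $18193$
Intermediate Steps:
$k = \frac{11}{2}$ ($k = 7 - \frac{3 + 0}{2} = 7 - \frac{3}{2} = \frac{11}{2} \approx 5.5$)
$Y{\left(z \right)} = 45$ ($Y{\left(z \right)} = - 9 \left(-1 - 4\right) = \left(-9\right) \left(-5\right) = 45$)
$Z = \frac{33}{2}$ ($Z = 3 \left(\frac{11}{2} + 0\right) = 3 \cdot \frac{11}{2} = \frac{33}{2} \approx 16.5$)
$d = -18193$ ($d = \left(\left(\frac{33}{2} + 45\right) - 5\right) \left(-7\right) 46 = \left(\frac{123}{2} - 5\right) \left(-7\right) 46 = \frac{113}{2} \left(-7\right) 46 = \left(- \frac{791}{2}\right) 46 = -18193$)
$- d = \left(-1\right) \left(-18193\right) = 18193$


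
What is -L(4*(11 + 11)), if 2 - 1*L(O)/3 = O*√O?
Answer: -6 + 528*√22 ≈ 2470.5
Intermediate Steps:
L(O) = 6 - 3*O^(3/2) (L(O) = 6 - 3*O*√O = 6 - 3*O^(3/2))
-L(4*(11 + 11)) = -(6 - 3*8*(11 + 11)^(3/2)) = -(6 - 3*176*√22) = -(6 - 528*√22) = -6 + 528*√22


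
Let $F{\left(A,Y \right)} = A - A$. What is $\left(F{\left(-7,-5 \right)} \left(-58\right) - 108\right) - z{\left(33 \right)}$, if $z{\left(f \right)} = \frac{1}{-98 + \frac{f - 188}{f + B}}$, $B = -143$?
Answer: $- \frac{229478}{2125} \approx -107.99$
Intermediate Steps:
$F{\left(A,Y \right)} = 0$
$z{\left(f \right)} = \frac{1}{-98 + \frac{-188 + f}{-143 + f}}$ ($z{\left(f \right)} = \frac{1}{-98 + \frac{f - 188}{f - 143}} = \frac{1}{-98 + \frac{-188 + f}{-143 + f}}$)
$\left(F{\left(-7,-5 \right)} \left(-58\right) - 108\right) - z{\left(33 \right)} = \left(0 \left(-58\right) - 108\right) - \frac{143 - 33}{-13826 + 97 \cdot 33} = \left(0 - 108\right) - \frac{143 - 33}{-13826 + 3201} = -108 - \frac{1}{-10625} \cdot 110 = -108 - \left(- \frac{1}{10625}\right) 110 = -108 - - \frac{22}{2125} = -108 + \frac{22}{2125} = - \frac{229478}{2125}$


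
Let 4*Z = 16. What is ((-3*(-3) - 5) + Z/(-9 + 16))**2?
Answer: 1024/49 ≈ 20.898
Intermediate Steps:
Z = 4 (Z = (1/4)*16 = 4)
((-3*(-3) - 5) + Z/(-9 + 16))**2 = ((-3*(-3) - 5) + 4/(-9 + 16))**2 = ((9 - 5) + 4/7)**2 = (4 + 4*(1/7))**2 = (4 + 4/7)**2 = (32/7)**2 = 1024/49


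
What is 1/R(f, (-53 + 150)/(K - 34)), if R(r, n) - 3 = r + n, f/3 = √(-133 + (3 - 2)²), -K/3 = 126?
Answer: 469268/202953193 - 1018464*I*√33/202953193 ≈ 0.0023122 - 0.028827*I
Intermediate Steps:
K = -378 (K = -3*126 = -378)
f = 6*I*√33 (f = 3*√(-133 + (3 - 2)²) = 3*√(-133 + 1²) = 3*√(-133 + 1) = 3*√(-132) = 3*(2*I*√33) = 6*I*√33 ≈ 34.467*I)
R(r, n) = 3 + n + r (R(r, n) = 3 + (r + n) = 3 + (n + r) = 3 + n + r)
1/R(f, (-53 + 150)/(K - 34)) = 1/(3 + (-53 + 150)/(-378 - 34) + 6*I*√33) = 1/(3 + 97/(-412) + 6*I*√33) = 1/(3 + 97*(-1/412) + 6*I*√33) = 1/(3 - 97/412 + 6*I*√33) = 1/(1139/412 + 6*I*√33)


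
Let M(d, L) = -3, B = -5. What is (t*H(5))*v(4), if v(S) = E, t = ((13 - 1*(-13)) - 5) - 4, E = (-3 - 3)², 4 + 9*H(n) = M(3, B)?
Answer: -476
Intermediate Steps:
H(n) = -7/9 (H(n) = -4/9 + (⅑)*(-3) = -4/9 - ⅓ = -7/9)
E = 36 (E = (-6)² = 36)
t = 17 (t = ((13 + 13) - 5) - 4 = (26 - 5) - 4 = 21 - 4 = 17)
v(S) = 36
(t*H(5))*v(4) = (17*(-7/9))*36 = -119/9*36 = -476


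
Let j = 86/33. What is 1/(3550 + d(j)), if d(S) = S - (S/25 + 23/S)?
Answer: 23650/83807943 ≈ 0.00028219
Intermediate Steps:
j = 86/33 (j = 86*(1/33) = 86/33 ≈ 2.6061)
d(S) = -23/S + 24*S/25 (d(S) = S - (S*(1/25) + 23/S) = S - (S/25 + 23/S) = S - (23/S + S/25) = S + (-23/S - S/25) = -23/S + 24*S/25)
1/(3550 + d(j)) = 1/(3550 + (-23/86/33 + (24/25)*(86/33))) = 1/(3550 + (-23*33/86 + 688/275)) = 1/(3550 + (-759/86 + 688/275)) = 1/(3550 - 149557/23650) = 1/(83807943/23650) = 23650/83807943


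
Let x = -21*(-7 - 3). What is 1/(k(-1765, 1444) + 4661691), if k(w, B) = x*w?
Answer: 1/4291041 ≈ 2.3304e-7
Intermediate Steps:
x = 210 (x = -21*(-10) = 210)
k(w, B) = 210*w
1/(k(-1765, 1444) + 4661691) = 1/(210*(-1765) + 4661691) = 1/(-370650 + 4661691) = 1/4291041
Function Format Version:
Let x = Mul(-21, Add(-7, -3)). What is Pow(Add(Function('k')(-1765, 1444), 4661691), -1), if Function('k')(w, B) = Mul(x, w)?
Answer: Rational(1, 4291041) ≈ 2.3304e-7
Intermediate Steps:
x = 210 (x = Mul(-21, -10) = 210)
Function('k')(w, B) = Mul(210, w)
Pow(Add(Function('k')(-1765, 1444), 4661691), -1) = Pow(Add(Mul(210, -1765), 4661691), -1) = Pow(Add(-370650, 4661691), -1) = Pow(4291041, -1) = Rational(1, 4291041)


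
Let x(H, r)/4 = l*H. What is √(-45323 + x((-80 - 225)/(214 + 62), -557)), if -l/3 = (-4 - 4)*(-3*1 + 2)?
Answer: I*√23919747/23 ≈ 212.64*I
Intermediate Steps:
l = -24 (l = -3*(-4 - 4)*(-3*1 + 2) = -(-24)*(-3 + 2) = -(-24)*(-1) = -3*8 = -24)
x(H, r) = -96*H (x(H, r) = 4*(-24*H) = -96*H)
√(-45323 + x((-80 - 225)/(214 + 62), -557)) = √(-45323 - 96*(-80 - 225)/(214 + 62)) = √(-45323 - (-29280)/276) = √(-45323 - 96*(-305/276)) = √(-45323 + 2440/23) = √(-1039989/23) = I*√23919747/23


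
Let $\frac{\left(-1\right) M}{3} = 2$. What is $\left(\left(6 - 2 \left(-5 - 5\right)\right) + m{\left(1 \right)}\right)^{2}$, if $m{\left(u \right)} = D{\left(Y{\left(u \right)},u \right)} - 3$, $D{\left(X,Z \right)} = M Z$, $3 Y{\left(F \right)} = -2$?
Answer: $289$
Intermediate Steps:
$M = -6$ ($M = \left(-3\right) 2 = -6$)
$Y{\left(F \right)} = - \frac{2}{3}$ ($Y{\left(F \right)} = \frac{1}{3} \left(-2\right) = - \frac{2}{3}$)
$D{\left(X,Z \right)} = - 6 Z$
$m{\left(u \right)} = -3 - 6 u$ ($m{\left(u \right)} = - 6 u - 3 = -3 - 6 u$)
$\left(\left(6 - 2 \left(-5 - 5\right)\right) + m{\left(1 \right)}\right)^{2} = \left(\left(6 - 2 \left(-5 - 5\right)\right) - 9\right)^{2} = \left(\left(6 - -20\right) - 9\right)^{2} = \left(\left(6 + 20\right) - 9\right)^{2} = \left(26 - 9\right)^{2} = 17^{2} = 289$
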